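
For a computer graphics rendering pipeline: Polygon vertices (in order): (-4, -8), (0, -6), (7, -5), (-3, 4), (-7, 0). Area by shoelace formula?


Shoelace sum: ((-4)*(-6) - 0*(-8)) + (0*(-5) - 7*(-6)) + (7*4 - (-3)*(-5)) + ((-3)*0 - (-7)*4) + ((-7)*(-8) - (-4)*0)
= 163
Area = |163|/2 = 81.5

81.5


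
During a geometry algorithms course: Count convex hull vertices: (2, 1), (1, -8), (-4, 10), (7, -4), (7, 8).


Convex hull vertices (CCW): (-4, 10), (1, -8), (7, -4), (7, 8)
Count = 4

4


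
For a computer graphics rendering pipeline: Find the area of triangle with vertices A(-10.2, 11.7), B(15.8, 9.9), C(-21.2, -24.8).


Area = |x_A(y_B-y_C) + x_B(y_C-y_A) + x_C(y_A-y_B)|/2
= |(-353.94) + (-576.7) + (-38.16)|/2
= 968.8/2 = 484.4

484.4


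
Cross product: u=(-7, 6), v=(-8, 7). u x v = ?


u x v = u_x*v_y - u_y*v_x = (-7)*7 - 6*(-8)
= (-49) - (-48) = -1

-1


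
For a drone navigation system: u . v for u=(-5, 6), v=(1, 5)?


u . v = u_x*v_x + u_y*v_y = (-5)*1 + 6*5
= (-5) + 30 = 25

25


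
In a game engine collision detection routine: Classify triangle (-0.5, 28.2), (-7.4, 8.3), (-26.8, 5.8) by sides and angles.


Side lengths squared: AB^2=443.62, BC^2=382.61, CA^2=1193.45
Sorted: [382.61, 443.62, 1193.45]
By sides: Scalene, By angles: Obtuse

Scalene, Obtuse


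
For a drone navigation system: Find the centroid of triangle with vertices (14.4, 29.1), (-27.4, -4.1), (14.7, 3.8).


Centroid = ((x_A+x_B+x_C)/3, (y_A+y_B+y_C)/3)
= ((14.4+(-27.4)+14.7)/3, (29.1+(-4.1)+3.8)/3)
= (0.5667, 9.6)

(0.5667, 9.6)


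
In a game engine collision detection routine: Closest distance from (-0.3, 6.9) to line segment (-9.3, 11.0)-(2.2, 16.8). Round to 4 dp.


Project P onto AB: t = 0.4806 (clamped to [0,1])
Closest point on segment: (-3.7736, 13.7872)
Distance: 7.7136

7.7136


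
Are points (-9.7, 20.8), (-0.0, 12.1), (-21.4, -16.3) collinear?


Cross product: (0-(-9.7))*((-16.3)-20.8) - (12.1-20.8)*((-21.4)-(-9.7))
= -461.66

No, not collinear


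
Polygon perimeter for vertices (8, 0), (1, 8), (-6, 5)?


Sides: (8, 0)->(1, 8): sqrt(113) = 10.630146, (1, 8)->(-6, 5): sqrt(58) = 7.615773, (-6, 5)->(8, 0): sqrt(221) = 14.866069
Sum = 33.111988
Perimeter = 33.112

33.112


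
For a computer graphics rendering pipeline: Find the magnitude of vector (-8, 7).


|u| = sqrt((-8)^2 + 7^2) = sqrt(113) = 10.6301

10.6301


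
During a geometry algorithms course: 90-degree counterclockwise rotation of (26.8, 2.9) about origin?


90° CCW: (x,y) -> (-y, x)
(26.8,2.9) -> (-2.9, 26.8)

(-2.9, 26.8)


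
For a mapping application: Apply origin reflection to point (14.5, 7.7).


Reflection over origin: (x,y) -> (-x,-y)
(14.5, 7.7) -> (-14.5, -7.7)

(-14.5, -7.7)


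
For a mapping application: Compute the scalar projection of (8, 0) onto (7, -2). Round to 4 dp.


u.v = 56, |v| = sqrt(53) = 7.2801
Scalar projection = u.v / |v| = 56 / sqrt(53) = 7.6922

7.6922


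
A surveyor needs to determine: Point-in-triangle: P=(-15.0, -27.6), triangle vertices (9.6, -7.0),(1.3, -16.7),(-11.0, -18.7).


Cross products: AB x AP = -67.64, BC x BP = 101.47, CA x CP = -136.54
All same sign? no

No, outside


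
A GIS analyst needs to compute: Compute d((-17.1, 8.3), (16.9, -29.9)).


dx=34, dy=-38.2
d^2 = 34^2 + (-38.2)^2 = 2615.24
d = sqrt(2615.24) = 51.1394

51.1394


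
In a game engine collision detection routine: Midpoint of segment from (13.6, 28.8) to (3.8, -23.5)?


M = ((13.6+3.8)/2, (28.8+(-23.5))/2)
= (8.7, 2.65)

(8.7, 2.65)


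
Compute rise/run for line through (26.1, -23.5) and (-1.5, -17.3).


slope = (y2-y1)/(x2-x1) = ((-17.3)-(-23.5))/((-1.5)-26.1) = 6.2/(-27.6) = -0.2246

-0.2246


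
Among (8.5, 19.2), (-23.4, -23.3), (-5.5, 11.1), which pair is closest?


d(P0,P1) = 53.14, d(P0,P2) = 16.1744, d(P1,P2) = 38.7785
Closest: P0 and P2

Closest pair: (8.5, 19.2) and (-5.5, 11.1), distance = 16.1744


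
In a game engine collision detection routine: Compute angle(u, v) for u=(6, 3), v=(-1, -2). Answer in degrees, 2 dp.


u.v = -12, |u| = sqrt(45) = 6.7082, |v| = sqrt(5) = 2.2361
cos(theta) = u.v/(|u||v|) = -12/sqrt(225) = -0.8
theta = acos(-0.8) = 143.13 degrees

143.13 degrees


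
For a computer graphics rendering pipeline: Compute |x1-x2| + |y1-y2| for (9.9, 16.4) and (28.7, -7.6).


|9.9-28.7| + |16.4-(-7.6)| = 18.8 + 24 = 42.8

42.8


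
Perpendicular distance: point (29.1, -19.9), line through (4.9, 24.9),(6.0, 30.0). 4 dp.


|cross product| = 172.7
|line direction| = sqrt(27.22) = 5.2173
Distance = 172.7/sqrt(27.22) = 33.1015

33.1015


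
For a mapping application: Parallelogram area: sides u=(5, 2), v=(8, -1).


|u x v| = |5*(-1) - 2*8|
= |(-5) - 16| = 21

21


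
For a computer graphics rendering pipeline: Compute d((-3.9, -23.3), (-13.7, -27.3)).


dx=-9.8, dy=-4
d^2 = (-9.8)^2 + (-4)^2 = 112.04
d = sqrt(112.04) = 10.5849

10.5849


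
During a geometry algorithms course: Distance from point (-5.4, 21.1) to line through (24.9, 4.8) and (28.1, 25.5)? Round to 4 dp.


|cross product| = 679.37
|line direction| = sqrt(438.73) = 20.9459
Distance = 679.37/sqrt(438.73) = 32.4345

32.4345


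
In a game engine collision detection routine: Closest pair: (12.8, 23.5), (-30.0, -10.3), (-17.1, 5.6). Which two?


d(P0,P1) = 54.537, d(P0,P2) = 34.8485, d(P1,P2) = 20.4749
Closest: P1 and P2

Closest pair: (-30.0, -10.3) and (-17.1, 5.6), distance = 20.4749


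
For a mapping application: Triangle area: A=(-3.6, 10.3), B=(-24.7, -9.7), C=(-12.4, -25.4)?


Area = |x_A(y_B-y_C) + x_B(y_C-y_A) + x_C(y_A-y_B)|/2
= |(-56.52) + 881.79 + (-248)|/2
= 577.27/2 = 288.635

288.635


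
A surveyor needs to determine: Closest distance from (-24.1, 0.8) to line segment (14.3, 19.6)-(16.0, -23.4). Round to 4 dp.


Project P onto AB: t = 0.4013 (clamped to [0,1])
Closest point on segment: (14.9822, 2.3451)
Distance: 39.1127

39.1127


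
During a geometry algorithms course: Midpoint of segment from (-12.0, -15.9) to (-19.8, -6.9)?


M = (((-12)+(-19.8))/2, ((-15.9)+(-6.9))/2)
= (-15.9, -11.4)

(-15.9, -11.4)


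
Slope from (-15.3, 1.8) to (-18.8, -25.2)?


slope = (y2-y1)/(x2-x1) = ((-25.2)-1.8)/((-18.8)-(-15.3)) = (-27)/(-3.5) = 7.7143

7.7143


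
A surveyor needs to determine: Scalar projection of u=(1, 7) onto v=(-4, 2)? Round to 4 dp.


u.v = 10, |v| = sqrt(20) = 4.4721
Scalar projection = u.v / |v| = 10 / sqrt(20) = 2.2361

2.2361


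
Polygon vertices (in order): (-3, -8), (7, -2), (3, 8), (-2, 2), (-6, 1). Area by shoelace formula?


Shoelace sum: ((-3)*(-2) - 7*(-8)) + (7*8 - 3*(-2)) + (3*2 - (-2)*8) + ((-2)*1 - (-6)*2) + ((-6)*(-8) - (-3)*1)
= 207
Area = |207|/2 = 103.5

103.5


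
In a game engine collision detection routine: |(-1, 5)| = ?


|u| = sqrt((-1)^2 + 5^2) = sqrt(26) = 5.099

5.099


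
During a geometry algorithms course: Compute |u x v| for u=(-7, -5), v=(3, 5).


|u x v| = |(-7)*5 - (-5)*3|
= |(-35) - (-15)| = 20

20


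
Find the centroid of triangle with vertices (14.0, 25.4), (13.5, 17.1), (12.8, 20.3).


Centroid = ((x_A+x_B+x_C)/3, (y_A+y_B+y_C)/3)
= ((14+13.5+12.8)/3, (25.4+17.1+20.3)/3)
= (13.4333, 20.9333)

(13.4333, 20.9333)


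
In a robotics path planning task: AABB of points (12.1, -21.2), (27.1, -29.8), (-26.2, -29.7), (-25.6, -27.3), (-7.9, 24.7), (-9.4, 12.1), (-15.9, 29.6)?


x range: [-26.2, 27.1]
y range: [-29.8, 29.6]
Bounding box: (-26.2,-29.8) to (27.1,29.6)

(-26.2,-29.8) to (27.1,29.6)


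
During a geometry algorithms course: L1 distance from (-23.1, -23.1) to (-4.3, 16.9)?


|(-23.1)-(-4.3)| + |(-23.1)-16.9| = 18.8 + 40 = 58.8

58.8


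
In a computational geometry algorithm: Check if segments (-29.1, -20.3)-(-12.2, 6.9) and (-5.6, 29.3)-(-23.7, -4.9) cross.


Cross products: d1=94.06, d2=179.72, d3=199.04, d4=113.38
d1*d2 < 0 and d3*d4 < 0? no

No, they don't intersect


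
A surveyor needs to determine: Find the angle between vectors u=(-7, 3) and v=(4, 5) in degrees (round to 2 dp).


u.v = -13, |u| = sqrt(58) = 7.6158, |v| = sqrt(41) = 6.4031
cos(theta) = u.v/(|u||v|) = -13/sqrt(2378) = -0.266586
theta = acos(-0.266586) = 105.46 degrees

105.46 degrees


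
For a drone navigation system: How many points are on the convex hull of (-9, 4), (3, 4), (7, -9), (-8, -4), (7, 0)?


Convex hull vertices (CCW): (-9, 4), (-8, -4), (7, -9), (7, 0), (3, 4)
Count = 5

5


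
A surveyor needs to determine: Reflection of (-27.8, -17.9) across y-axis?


Reflection over y-axis: (x,y) -> (-x,y)
(-27.8, -17.9) -> (27.8, -17.9)

(27.8, -17.9)


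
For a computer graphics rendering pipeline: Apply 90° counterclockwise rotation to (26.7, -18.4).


90° CCW: (x,y) -> (-y, x)
(26.7,-18.4) -> (18.4, 26.7)

(18.4, 26.7)


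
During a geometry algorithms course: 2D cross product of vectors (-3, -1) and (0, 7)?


u x v = u_x*v_y - u_y*v_x = (-3)*7 - (-1)*0
= (-21) - 0 = -21

-21


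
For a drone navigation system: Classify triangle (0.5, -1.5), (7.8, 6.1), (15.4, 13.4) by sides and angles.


Side lengths squared: AB^2=111.05, BC^2=111.05, CA^2=444.02
Sorted: [111.05, 111.05, 444.02]
By sides: Isosceles, By angles: Obtuse

Isosceles, Obtuse


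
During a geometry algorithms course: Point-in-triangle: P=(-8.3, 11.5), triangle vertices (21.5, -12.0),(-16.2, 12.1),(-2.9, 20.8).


Cross products: AB x AP = -167.77, BC x BP = -76.71, CA x CP = -404.04
All same sign? yes

Yes, inside


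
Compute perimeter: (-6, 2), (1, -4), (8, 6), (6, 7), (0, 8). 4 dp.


Sides: (-6, 2)->(1, -4): sqrt(85) = 9.219544, (1, -4)->(8, 6): sqrt(149) = 12.206556, (8, 6)->(6, 7): sqrt(5) = 2.236068, (6, 7)->(0, 8): sqrt(37) = 6.082763, (0, 8)->(-6, 2): sqrt(72) = 8.485281
Sum = 38.230212
Perimeter = 38.2302

38.2302


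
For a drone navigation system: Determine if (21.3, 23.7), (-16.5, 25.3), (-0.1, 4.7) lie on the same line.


Cross product: ((-16.5)-21.3)*(4.7-23.7) - (25.3-23.7)*((-0.1)-21.3)
= 752.44

No, not collinear


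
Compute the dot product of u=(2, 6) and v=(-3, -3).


u . v = u_x*v_x + u_y*v_y = 2*(-3) + 6*(-3)
= (-6) + (-18) = -24

-24


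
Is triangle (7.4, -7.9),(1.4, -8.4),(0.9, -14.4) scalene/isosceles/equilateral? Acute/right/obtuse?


Side lengths squared: AB^2=36.25, BC^2=36.25, CA^2=84.5
Sorted: [36.25, 36.25, 84.5]
By sides: Isosceles, By angles: Obtuse

Isosceles, Obtuse


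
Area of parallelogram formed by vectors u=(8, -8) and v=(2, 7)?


|u x v| = |8*7 - (-8)*2|
= |56 - (-16)| = 72

72


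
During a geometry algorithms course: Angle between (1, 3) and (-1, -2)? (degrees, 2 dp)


u.v = -7, |u| = sqrt(10) = 3.1623, |v| = sqrt(5) = 2.2361
cos(theta) = u.v/(|u||v|) = -7/sqrt(50) = -0.989949
theta = acos(-0.989949) = 171.87 degrees

171.87 degrees


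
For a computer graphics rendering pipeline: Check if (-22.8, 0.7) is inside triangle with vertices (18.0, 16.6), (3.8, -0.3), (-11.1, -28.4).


Cross products: AB x AP = -463.74, BC x BP = -762.36, CA x CP = 1373.31
All same sign? no

No, outside


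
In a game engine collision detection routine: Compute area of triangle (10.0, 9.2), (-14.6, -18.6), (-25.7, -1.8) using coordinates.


Area = |x_A(y_B-y_C) + x_B(y_C-y_A) + x_C(y_A-y_B)|/2
= |(-168) + 160.6 + (-714.46)|/2
= 721.86/2 = 360.93

360.93


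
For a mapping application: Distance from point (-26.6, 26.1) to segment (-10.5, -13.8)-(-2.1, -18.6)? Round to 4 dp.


Project P onto AB: t = 0 (clamped to [0,1])
Closest point on segment: (-10.5, -13.8)
Distance: 43.0258

43.0258


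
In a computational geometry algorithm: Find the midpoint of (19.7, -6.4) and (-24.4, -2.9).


M = ((19.7+(-24.4))/2, ((-6.4)+(-2.9))/2)
= (-2.35, -4.65)

(-2.35, -4.65)


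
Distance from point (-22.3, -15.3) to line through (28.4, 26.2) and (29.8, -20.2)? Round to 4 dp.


|cross product| = 2410.58
|line direction| = sqrt(2154.92) = 46.4211
Distance = 2410.58/sqrt(2154.92) = 51.9285

51.9285


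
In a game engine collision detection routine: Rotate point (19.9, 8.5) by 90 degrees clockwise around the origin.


90° CW: (x,y) -> (y, -x)
(19.9,8.5) -> (8.5, -19.9)

(8.5, -19.9)


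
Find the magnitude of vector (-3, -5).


|u| = sqrt((-3)^2 + (-5)^2) = sqrt(34) = 5.831

5.831


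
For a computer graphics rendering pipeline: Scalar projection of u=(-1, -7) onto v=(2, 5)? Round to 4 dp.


u.v = -37, |v| = sqrt(29) = 5.3852
Scalar projection = u.v / |v| = -37 / sqrt(29) = -6.8707

-6.8707


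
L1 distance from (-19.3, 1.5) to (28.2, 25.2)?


|(-19.3)-28.2| + |1.5-25.2| = 47.5 + 23.7 = 71.2

71.2


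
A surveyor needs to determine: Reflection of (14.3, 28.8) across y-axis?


Reflection over y-axis: (x,y) -> (-x,y)
(14.3, 28.8) -> (-14.3, 28.8)

(-14.3, 28.8)


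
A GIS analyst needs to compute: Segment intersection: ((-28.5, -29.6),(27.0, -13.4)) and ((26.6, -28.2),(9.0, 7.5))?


Cross products: d1=1991.71, d2=-274.76, d3=-814.92, d4=1451.55
d1*d2 < 0 and d3*d4 < 0? yes

Yes, they intersect


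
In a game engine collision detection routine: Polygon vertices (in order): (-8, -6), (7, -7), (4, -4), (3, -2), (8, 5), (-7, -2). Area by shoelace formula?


Shoelace sum: ((-8)*(-7) - 7*(-6)) + (7*(-4) - 4*(-7)) + (4*(-2) - 3*(-4)) + (3*5 - 8*(-2)) + (8*(-2) - (-7)*5) + ((-7)*(-6) - (-8)*(-2))
= 178
Area = |178|/2 = 89

89


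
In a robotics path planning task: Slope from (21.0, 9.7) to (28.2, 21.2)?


slope = (y2-y1)/(x2-x1) = (21.2-9.7)/(28.2-21) = 11.5/7.2 = 1.5972

1.5972


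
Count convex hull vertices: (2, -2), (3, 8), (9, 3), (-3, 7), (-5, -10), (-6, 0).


Convex hull vertices (CCW): (-6, 0), (-5, -10), (9, 3), (3, 8), (-3, 7)
Count = 5

5


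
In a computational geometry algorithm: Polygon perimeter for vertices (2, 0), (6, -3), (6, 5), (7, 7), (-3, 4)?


Sides: (2, 0)->(6, -3): sqrt(25) = 5, (6, -3)->(6, 5): sqrt(64) = 8, (6, 5)->(7, 7): sqrt(5) = 2.236068, (7, 7)->(-3, 4): sqrt(109) = 10.440307, (-3, 4)->(2, 0): sqrt(41) = 6.403124
Sum = 32.079499
Perimeter = 32.0795

32.0795


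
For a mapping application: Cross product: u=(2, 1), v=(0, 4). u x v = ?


u x v = u_x*v_y - u_y*v_x = 2*4 - 1*0
= 8 - 0 = 8

8


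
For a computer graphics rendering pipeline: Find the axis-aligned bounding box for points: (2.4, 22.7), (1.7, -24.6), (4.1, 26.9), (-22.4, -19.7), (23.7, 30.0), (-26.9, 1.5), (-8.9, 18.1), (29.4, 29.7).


x range: [-26.9, 29.4]
y range: [-24.6, 30]
Bounding box: (-26.9,-24.6) to (29.4,30)

(-26.9,-24.6) to (29.4,30)


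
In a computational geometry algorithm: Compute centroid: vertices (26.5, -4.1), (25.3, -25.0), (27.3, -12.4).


Centroid = ((x_A+x_B+x_C)/3, (y_A+y_B+y_C)/3)
= ((26.5+25.3+27.3)/3, ((-4.1)+(-25)+(-12.4))/3)
= (26.3667, -13.8333)

(26.3667, -13.8333)


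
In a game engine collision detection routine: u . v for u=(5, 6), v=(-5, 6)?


u . v = u_x*v_x + u_y*v_y = 5*(-5) + 6*6
= (-25) + 36 = 11

11


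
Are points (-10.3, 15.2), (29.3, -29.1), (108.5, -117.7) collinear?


Cross product: (29.3-(-10.3))*((-117.7)-15.2) - ((-29.1)-15.2)*(108.5-(-10.3))
= 0

Yes, collinear


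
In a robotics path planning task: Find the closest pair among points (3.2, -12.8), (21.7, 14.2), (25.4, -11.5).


d(P0,P1) = 32.73, d(P0,P2) = 22.238, d(P1,P2) = 25.965
Closest: P0 and P2

Closest pair: (3.2, -12.8) and (25.4, -11.5), distance = 22.238


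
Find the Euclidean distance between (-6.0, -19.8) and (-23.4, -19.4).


dx=-17.4, dy=0.4
d^2 = (-17.4)^2 + 0.4^2 = 302.92
d = sqrt(302.92) = 17.4046

17.4046


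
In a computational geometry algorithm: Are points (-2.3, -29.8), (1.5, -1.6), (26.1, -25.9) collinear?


Cross product: (1.5-(-2.3))*((-25.9)-(-29.8)) - ((-1.6)-(-29.8))*(26.1-(-2.3))
= -786.06

No, not collinear


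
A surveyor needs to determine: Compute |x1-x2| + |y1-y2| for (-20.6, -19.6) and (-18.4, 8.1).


|(-20.6)-(-18.4)| + |(-19.6)-8.1| = 2.2 + 27.7 = 29.9

29.9


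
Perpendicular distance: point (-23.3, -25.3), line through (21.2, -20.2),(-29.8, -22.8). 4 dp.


|cross product| = 144.4
|line direction| = sqrt(2607.76) = 51.0662
Distance = 144.4/sqrt(2607.76) = 2.8277

2.8277


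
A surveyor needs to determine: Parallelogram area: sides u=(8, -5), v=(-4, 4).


|u x v| = |8*4 - (-5)*(-4)|
= |32 - 20| = 12

12


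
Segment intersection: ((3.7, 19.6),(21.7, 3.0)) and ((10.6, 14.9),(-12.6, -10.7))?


Cross products: d1=-285.68, d2=560.24, d3=29.94, d4=-815.98
d1*d2 < 0 and d3*d4 < 0? yes

Yes, they intersect


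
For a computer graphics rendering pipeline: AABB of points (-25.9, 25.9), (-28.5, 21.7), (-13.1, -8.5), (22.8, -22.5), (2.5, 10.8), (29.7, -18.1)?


x range: [-28.5, 29.7]
y range: [-22.5, 25.9]
Bounding box: (-28.5,-22.5) to (29.7,25.9)

(-28.5,-22.5) to (29.7,25.9)


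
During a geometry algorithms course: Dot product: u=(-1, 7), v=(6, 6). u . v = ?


u . v = u_x*v_x + u_y*v_y = (-1)*6 + 7*6
= (-6) + 42 = 36

36


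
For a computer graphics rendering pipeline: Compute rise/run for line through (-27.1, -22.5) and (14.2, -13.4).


slope = (y2-y1)/(x2-x1) = ((-13.4)-(-22.5))/(14.2-(-27.1)) = 9.1/41.3 = 0.2203

0.2203


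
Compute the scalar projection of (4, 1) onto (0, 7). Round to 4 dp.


u.v = 7, |v| = sqrt(49) = 7
Scalar projection = u.v / |v| = 7 / sqrt(49) = 1

1


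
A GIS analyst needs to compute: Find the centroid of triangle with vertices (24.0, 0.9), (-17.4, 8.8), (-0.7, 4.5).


Centroid = ((x_A+x_B+x_C)/3, (y_A+y_B+y_C)/3)
= ((24+(-17.4)+(-0.7))/3, (0.9+8.8+4.5)/3)
= (1.9667, 4.7333)

(1.9667, 4.7333)


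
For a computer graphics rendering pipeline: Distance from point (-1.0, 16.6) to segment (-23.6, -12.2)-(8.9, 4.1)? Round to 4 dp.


Project P onto AB: t = 0.9107 (clamped to [0,1])
Closest point on segment: (5.999, 2.645)
Distance: 15.6118

15.6118


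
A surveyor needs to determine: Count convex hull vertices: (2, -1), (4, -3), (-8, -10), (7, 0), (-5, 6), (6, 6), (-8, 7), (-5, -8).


Convex hull vertices (CCW): (-8, -10), (4, -3), (7, 0), (6, 6), (-8, 7)
Count = 5

5


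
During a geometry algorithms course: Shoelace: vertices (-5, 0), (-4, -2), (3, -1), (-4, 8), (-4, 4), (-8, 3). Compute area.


Shoelace sum: ((-5)*(-2) - (-4)*0) + ((-4)*(-1) - 3*(-2)) + (3*8 - (-4)*(-1)) + ((-4)*4 - (-4)*8) + ((-4)*3 - (-8)*4) + ((-8)*0 - (-5)*3)
= 91
Area = |91|/2 = 45.5

45.5


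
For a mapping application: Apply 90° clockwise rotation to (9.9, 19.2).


90° CW: (x,y) -> (y, -x)
(9.9,19.2) -> (19.2, -9.9)

(19.2, -9.9)


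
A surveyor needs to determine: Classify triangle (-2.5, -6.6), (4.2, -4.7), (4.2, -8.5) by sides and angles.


Side lengths squared: AB^2=48.5, BC^2=14.44, CA^2=48.5
Sorted: [14.44, 48.5, 48.5]
By sides: Isosceles, By angles: Acute

Isosceles, Acute


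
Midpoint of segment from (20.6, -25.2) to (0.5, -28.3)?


M = ((20.6+0.5)/2, ((-25.2)+(-28.3))/2)
= (10.55, -26.75)

(10.55, -26.75)


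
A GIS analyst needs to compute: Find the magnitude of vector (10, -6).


|u| = sqrt(10^2 + (-6)^2) = sqrt(136) = 11.6619

11.6619


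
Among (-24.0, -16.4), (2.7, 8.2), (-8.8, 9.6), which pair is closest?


d(P0,P1) = 36.305, d(P0,P2) = 30.1171, d(P1,P2) = 11.5849
Closest: P1 and P2

Closest pair: (2.7, 8.2) and (-8.8, 9.6), distance = 11.5849


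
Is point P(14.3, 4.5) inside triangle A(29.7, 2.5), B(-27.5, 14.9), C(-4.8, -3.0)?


Cross products: AB x AP = 76.56, BC x BP = 512.14, CA x CP = 153.7
All same sign? yes

Yes, inside


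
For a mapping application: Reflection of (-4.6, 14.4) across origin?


Reflection over origin: (x,y) -> (-x,-y)
(-4.6, 14.4) -> (4.6, -14.4)

(4.6, -14.4)


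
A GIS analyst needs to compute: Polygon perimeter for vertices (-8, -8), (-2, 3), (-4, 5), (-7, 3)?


Sides: (-8, -8)->(-2, 3): sqrt(157) = 12.529964, (-2, 3)->(-4, 5): sqrt(8) = 2.828427, (-4, 5)->(-7, 3): sqrt(13) = 3.605551, (-7, 3)->(-8, -8): sqrt(122) = 11.045361
Sum = 30.009303
Perimeter = 30.0093

30.0093


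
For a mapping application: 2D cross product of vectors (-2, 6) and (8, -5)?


u x v = u_x*v_y - u_y*v_x = (-2)*(-5) - 6*8
= 10 - 48 = -38

-38


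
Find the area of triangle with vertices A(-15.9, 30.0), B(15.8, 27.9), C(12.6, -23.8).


Area = |x_A(y_B-y_C) + x_B(y_C-y_A) + x_C(y_A-y_B)|/2
= |(-822.03) + (-850.04) + 26.46|/2
= 1645.61/2 = 822.805

822.805


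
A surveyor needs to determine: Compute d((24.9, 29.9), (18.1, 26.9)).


dx=-6.8, dy=-3
d^2 = (-6.8)^2 + (-3)^2 = 55.24
d = sqrt(55.24) = 7.4324

7.4324


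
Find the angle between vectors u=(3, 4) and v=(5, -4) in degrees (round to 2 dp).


u.v = -1, |u| = sqrt(25) = 5, |v| = sqrt(41) = 6.4031
cos(theta) = u.v/(|u||v|) = -1/sqrt(1025) = -0.031235
theta = acos(-0.031235) = 91.79 degrees

91.79 degrees


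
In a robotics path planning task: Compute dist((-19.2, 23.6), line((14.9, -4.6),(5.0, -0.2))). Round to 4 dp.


|cross product| = 129.14
|line direction| = sqrt(117.37) = 10.8337
Distance = 129.14/sqrt(117.37) = 11.9202

11.9202


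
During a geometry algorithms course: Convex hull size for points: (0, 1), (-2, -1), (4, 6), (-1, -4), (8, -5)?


Convex hull vertices (CCW): (-2, -1), (-1, -4), (8, -5), (4, 6)
Count = 4

4


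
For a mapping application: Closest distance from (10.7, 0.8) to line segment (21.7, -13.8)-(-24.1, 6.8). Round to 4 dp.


Project P onto AB: t = 0.319 (clamped to [0,1])
Closest point on segment: (7.089, -7.2283)
Distance: 8.803

8.803


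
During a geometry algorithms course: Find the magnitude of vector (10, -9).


|u| = sqrt(10^2 + (-9)^2) = sqrt(181) = 13.4536

13.4536


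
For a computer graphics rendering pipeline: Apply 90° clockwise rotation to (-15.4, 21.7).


90° CW: (x,y) -> (y, -x)
(-15.4,21.7) -> (21.7, 15.4)

(21.7, 15.4)


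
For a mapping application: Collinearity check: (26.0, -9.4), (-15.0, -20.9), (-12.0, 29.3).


Cross product: ((-15)-26)*(29.3-(-9.4)) - ((-20.9)-(-9.4))*((-12)-26)
= -2023.7

No, not collinear


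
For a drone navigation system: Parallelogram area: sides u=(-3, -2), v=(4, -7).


|u x v| = |(-3)*(-7) - (-2)*4|
= |21 - (-8)| = 29

29


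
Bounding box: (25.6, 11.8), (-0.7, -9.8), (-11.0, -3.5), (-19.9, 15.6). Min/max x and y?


x range: [-19.9, 25.6]
y range: [-9.8, 15.6]
Bounding box: (-19.9,-9.8) to (25.6,15.6)

(-19.9,-9.8) to (25.6,15.6)


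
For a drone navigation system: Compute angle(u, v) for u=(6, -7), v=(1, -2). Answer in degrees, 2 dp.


u.v = 20, |u| = sqrt(85) = 9.2195, |v| = sqrt(5) = 2.2361
cos(theta) = u.v/(|u||v|) = 20/sqrt(425) = 0.970143
theta = acos(0.970143) = 14.04 degrees

14.04 degrees


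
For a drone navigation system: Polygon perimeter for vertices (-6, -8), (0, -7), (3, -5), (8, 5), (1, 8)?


Sides: (-6, -8)->(0, -7): sqrt(37) = 6.082763, (0, -7)->(3, -5): sqrt(13) = 3.605551, (3, -5)->(8, 5): sqrt(125) = 11.18034, (8, 5)->(1, 8): sqrt(58) = 7.615773, (1, 8)->(-6, -8): sqrt(305) = 17.464249
Sum = 45.948676
Perimeter = 45.9487

45.9487


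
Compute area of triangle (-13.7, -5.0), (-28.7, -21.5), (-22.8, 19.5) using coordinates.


Area = |x_A(y_B-y_C) + x_B(y_C-y_A) + x_C(y_A-y_B)|/2
= |561.7 + (-703.15) + (-376.2)|/2
= 517.65/2 = 258.825

258.825


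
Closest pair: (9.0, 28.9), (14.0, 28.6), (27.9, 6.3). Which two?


d(P0,P1) = 5.009, d(P0,P2) = 29.4613, d(P1,P2) = 26.2774
Closest: P0 and P1

Closest pair: (9.0, 28.9) and (14.0, 28.6), distance = 5.009


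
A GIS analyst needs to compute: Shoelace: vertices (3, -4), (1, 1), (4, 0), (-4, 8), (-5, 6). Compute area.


Shoelace sum: (3*1 - 1*(-4)) + (1*0 - 4*1) + (4*8 - (-4)*0) + ((-4)*6 - (-5)*8) + ((-5)*(-4) - 3*6)
= 53
Area = |53|/2 = 26.5

26.5


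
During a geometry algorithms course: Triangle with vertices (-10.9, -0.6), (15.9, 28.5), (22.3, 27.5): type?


Side lengths squared: AB^2=1565.05, BC^2=41.96, CA^2=1891.85
Sorted: [41.96, 1565.05, 1891.85]
By sides: Scalene, By angles: Obtuse

Scalene, Obtuse


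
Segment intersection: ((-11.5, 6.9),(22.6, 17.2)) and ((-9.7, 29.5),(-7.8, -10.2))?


Cross products: d1=-114.4, d2=1258.94, d3=752.12, d4=-621.22
d1*d2 < 0 and d3*d4 < 0? yes

Yes, they intersect


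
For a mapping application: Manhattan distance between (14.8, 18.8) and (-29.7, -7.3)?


|14.8-(-29.7)| + |18.8-(-7.3)| = 44.5 + 26.1 = 70.6

70.6


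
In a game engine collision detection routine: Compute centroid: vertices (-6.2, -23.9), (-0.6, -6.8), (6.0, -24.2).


Centroid = ((x_A+x_B+x_C)/3, (y_A+y_B+y_C)/3)
= (((-6.2)+(-0.6)+6)/3, ((-23.9)+(-6.8)+(-24.2))/3)
= (-0.2667, -18.3)

(-0.2667, -18.3)


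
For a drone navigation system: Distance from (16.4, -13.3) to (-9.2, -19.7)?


dx=-25.6, dy=-6.4
d^2 = (-25.6)^2 + (-6.4)^2 = 696.32
d = sqrt(696.32) = 26.3879

26.3879


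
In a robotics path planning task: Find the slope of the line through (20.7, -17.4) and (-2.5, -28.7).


slope = (y2-y1)/(x2-x1) = ((-28.7)-(-17.4))/((-2.5)-20.7) = (-11.3)/(-23.2) = 0.4871

0.4871


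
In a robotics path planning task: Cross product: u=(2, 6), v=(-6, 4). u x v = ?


u x v = u_x*v_y - u_y*v_x = 2*4 - 6*(-6)
= 8 - (-36) = 44

44


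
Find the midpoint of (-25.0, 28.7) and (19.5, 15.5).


M = (((-25)+19.5)/2, (28.7+15.5)/2)
= (-2.75, 22.1)

(-2.75, 22.1)


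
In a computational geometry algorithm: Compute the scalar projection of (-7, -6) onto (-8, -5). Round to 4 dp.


u.v = 86, |v| = sqrt(89) = 9.434
Scalar projection = u.v / |v| = 86 / sqrt(89) = 9.116

9.116


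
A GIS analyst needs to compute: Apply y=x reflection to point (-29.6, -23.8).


Reflection over y=x: (x,y) -> (y,x)
(-29.6, -23.8) -> (-23.8, -29.6)

(-23.8, -29.6)


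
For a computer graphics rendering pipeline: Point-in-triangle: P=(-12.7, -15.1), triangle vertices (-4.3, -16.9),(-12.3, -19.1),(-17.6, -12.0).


Cross products: AB x AP = -32.88, BC x BP = -18.36, CA x CP = -17.22
All same sign? yes

Yes, inside


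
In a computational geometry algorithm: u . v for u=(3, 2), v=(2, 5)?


u . v = u_x*v_x + u_y*v_y = 3*2 + 2*5
= 6 + 10 = 16

16


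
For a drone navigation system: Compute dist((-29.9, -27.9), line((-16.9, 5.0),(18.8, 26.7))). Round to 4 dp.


|cross product| = 892.43
|line direction| = sqrt(1745.38) = 41.7777
Distance = 892.43/sqrt(1745.38) = 21.3614

21.3614


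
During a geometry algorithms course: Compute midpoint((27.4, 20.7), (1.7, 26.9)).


M = ((27.4+1.7)/2, (20.7+26.9)/2)
= (14.55, 23.8)

(14.55, 23.8)


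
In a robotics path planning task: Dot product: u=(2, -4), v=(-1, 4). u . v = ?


u . v = u_x*v_x + u_y*v_y = 2*(-1) + (-4)*4
= (-2) + (-16) = -18

-18


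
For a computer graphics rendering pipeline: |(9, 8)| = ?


|u| = sqrt(9^2 + 8^2) = sqrt(145) = 12.0416

12.0416


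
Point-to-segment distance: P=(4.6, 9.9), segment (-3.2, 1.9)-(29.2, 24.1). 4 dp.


Project P onto AB: t = 0.279 (clamped to [0,1])
Closest point on segment: (5.8382, 8.0929)
Distance: 2.1907

2.1907


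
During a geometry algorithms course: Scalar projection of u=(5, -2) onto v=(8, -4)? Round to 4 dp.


u.v = 48, |v| = sqrt(80) = 8.9443
Scalar projection = u.v / |v| = 48 / sqrt(80) = 5.3666

5.3666


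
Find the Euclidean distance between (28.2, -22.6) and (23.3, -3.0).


dx=-4.9, dy=19.6
d^2 = (-4.9)^2 + 19.6^2 = 408.17
d = sqrt(408.17) = 20.2032

20.2032


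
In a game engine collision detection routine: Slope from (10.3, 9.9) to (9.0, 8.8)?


slope = (y2-y1)/(x2-x1) = (8.8-9.9)/(9-10.3) = (-1.1)/(-1.3) = 0.8462

0.8462


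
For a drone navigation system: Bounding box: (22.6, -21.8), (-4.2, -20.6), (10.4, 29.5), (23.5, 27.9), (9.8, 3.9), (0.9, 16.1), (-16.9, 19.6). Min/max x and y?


x range: [-16.9, 23.5]
y range: [-21.8, 29.5]
Bounding box: (-16.9,-21.8) to (23.5,29.5)

(-16.9,-21.8) to (23.5,29.5)


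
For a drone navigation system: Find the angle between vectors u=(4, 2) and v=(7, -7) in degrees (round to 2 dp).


u.v = 14, |u| = sqrt(20) = 4.4721, |v| = sqrt(98) = 9.8995
cos(theta) = u.v/(|u||v|) = 14/sqrt(1960) = 0.316228
theta = acos(0.316228) = 71.57 degrees

71.57 degrees


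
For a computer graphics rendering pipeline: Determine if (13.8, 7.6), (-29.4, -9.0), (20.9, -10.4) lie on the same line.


Cross product: ((-29.4)-13.8)*((-10.4)-7.6) - ((-9)-7.6)*(20.9-13.8)
= 895.46

No, not collinear


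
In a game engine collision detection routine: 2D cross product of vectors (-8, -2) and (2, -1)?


u x v = u_x*v_y - u_y*v_x = (-8)*(-1) - (-2)*2
= 8 - (-4) = 12

12


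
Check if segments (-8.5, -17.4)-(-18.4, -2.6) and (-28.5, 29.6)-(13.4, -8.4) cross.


Cross products: d1=-1209.3, d2=-965.38, d3=-169.3, d4=-413.22
d1*d2 < 0 and d3*d4 < 0? no

No, they don't intersect


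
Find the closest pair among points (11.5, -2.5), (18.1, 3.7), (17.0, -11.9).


d(P0,P1) = 9.0554, d(P0,P2) = 10.8908, d(P1,P2) = 15.6387
Closest: P0 and P1

Closest pair: (11.5, -2.5) and (18.1, 3.7), distance = 9.0554


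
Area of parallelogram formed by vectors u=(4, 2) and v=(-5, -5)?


|u x v| = |4*(-5) - 2*(-5)|
= |(-20) - (-10)| = 10

10


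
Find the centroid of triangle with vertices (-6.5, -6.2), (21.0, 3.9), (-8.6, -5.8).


Centroid = ((x_A+x_B+x_C)/3, (y_A+y_B+y_C)/3)
= (((-6.5)+21+(-8.6))/3, ((-6.2)+3.9+(-5.8))/3)
= (1.9667, -2.7)

(1.9667, -2.7)


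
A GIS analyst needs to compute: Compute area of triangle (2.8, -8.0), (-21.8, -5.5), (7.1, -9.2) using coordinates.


Area = |x_A(y_B-y_C) + x_B(y_C-y_A) + x_C(y_A-y_B)|/2
= |10.36 + 26.16 + (-17.75)|/2
= 18.77/2 = 9.385

9.385


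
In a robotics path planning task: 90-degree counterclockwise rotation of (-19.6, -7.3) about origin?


90° CCW: (x,y) -> (-y, x)
(-19.6,-7.3) -> (7.3, -19.6)

(7.3, -19.6)


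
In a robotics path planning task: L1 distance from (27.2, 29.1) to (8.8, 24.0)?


|27.2-8.8| + |29.1-24| = 18.4 + 5.1 = 23.5

23.5


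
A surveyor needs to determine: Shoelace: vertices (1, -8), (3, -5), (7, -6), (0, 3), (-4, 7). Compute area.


Shoelace sum: (1*(-5) - 3*(-8)) + (3*(-6) - 7*(-5)) + (7*3 - 0*(-6)) + (0*7 - (-4)*3) + ((-4)*(-8) - 1*7)
= 94
Area = |94|/2 = 47

47


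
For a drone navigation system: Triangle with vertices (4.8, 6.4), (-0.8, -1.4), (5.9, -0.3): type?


Side lengths squared: AB^2=92.2, BC^2=46.1, CA^2=46.1
Sorted: [46.1, 46.1, 92.2]
By sides: Isosceles, By angles: Right

Isosceles, Right


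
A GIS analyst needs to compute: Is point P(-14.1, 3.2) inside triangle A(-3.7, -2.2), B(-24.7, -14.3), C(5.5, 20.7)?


Cross products: AB x AP = -239.24, BC x BP = 157.5, CA x CP = -287.84
All same sign? no

No, outside


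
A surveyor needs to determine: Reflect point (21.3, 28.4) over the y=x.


Reflection over y=x: (x,y) -> (y,x)
(21.3, 28.4) -> (28.4, 21.3)

(28.4, 21.3)


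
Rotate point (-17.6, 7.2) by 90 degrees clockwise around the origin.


90° CW: (x,y) -> (y, -x)
(-17.6,7.2) -> (7.2, 17.6)

(7.2, 17.6)


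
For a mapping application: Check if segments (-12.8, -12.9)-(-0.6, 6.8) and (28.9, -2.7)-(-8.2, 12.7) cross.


Cross products: d1=1020.6, d2=101.85, d3=-697.05, d4=221.7
d1*d2 < 0 and d3*d4 < 0? no

No, they don't intersect


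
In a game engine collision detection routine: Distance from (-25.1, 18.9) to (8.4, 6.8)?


dx=33.5, dy=-12.1
d^2 = 33.5^2 + (-12.1)^2 = 1268.66
d = sqrt(1268.66) = 35.6183

35.6183


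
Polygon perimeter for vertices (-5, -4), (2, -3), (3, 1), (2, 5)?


Sides: (-5, -4)->(2, -3): sqrt(50) = 7.071068, (2, -3)->(3, 1): sqrt(17) = 4.123106, (3, 1)->(2, 5): sqrt(17) = 4.123106, (2, 5)->(-5, -4): sqrt(130) = 11.401754
Sum = 26.719034
Perimeter = 26.719

26.719


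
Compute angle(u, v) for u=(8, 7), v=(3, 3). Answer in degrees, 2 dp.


u.v = 45, |u| = sqrt(113) = 10.6301, |v| = sqrt(18) = 4.2426
cos(theta) = u.v/(|u||v|) = 45/sqrt(2034) = 0.997785
theta = acos(0.997785) = 3.81 degrees

3.81 degrees


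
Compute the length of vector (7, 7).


|u| = sqrt(7^2 + 7^2) = sqrt(98) = 9.8995

9.8995


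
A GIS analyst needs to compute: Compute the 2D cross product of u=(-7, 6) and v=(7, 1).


u x v = u_x*v_y - u_y*v_x = (-7)*1 - 6*7
= (-7) - 42 = -49

-49


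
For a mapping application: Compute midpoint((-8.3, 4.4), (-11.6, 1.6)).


M = (((-8.3)+(-11.6))/2, (4.4+1.6)/2)
= (-9.95, 3)

(-9.95, 3)


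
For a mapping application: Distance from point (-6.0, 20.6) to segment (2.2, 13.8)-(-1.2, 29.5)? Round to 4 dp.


Project P onto AB: t = 0.5218 (clamped to [0,1])
Closest point on segment: (0.426, 21.9916)
Distance: 6.575

6.575


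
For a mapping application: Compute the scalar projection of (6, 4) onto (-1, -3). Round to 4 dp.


u.v = -18, |v| = sqrt(10) = 3.1623
Scalar projection = u.v / |v| = -18 / sqrt(10) = -5.6921

-5.6921


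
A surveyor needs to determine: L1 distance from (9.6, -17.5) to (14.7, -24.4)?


|9.6-14.7| + |(-17.5)-(-24.4)| = 5.1 + 6.9 = 12

12


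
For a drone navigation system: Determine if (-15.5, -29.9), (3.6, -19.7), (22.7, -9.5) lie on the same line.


Cross product: (3.6-(-15.5))*((-9.5)-(-29.9)) - ((-19.7)-(-29.9))*(22.7-(-15.5))
= 0

Yes, collinear


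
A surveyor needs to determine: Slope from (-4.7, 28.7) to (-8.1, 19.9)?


slope = (y2-y1)/(x2-x1) = (19.9-28.7)/((-8.1)-(-4.7)) = (-8.8)/(-3.4) = 2.5882

2.5882


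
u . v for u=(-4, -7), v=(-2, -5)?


u . v = u_x*v_x + u_y*v_y = (-4)*(-2) + (-7)*(-5)
= 8 + 35 = 43

43


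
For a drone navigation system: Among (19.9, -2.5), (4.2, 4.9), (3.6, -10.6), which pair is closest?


d(P0,P1) = 17.3566, d(P0,P2) = 18.2016, d(P1,P2) = 15.5116
Closest: P1 and P2

Closest pair: (4.2, 4.9) and (3.6, -10.6), distance = 15.5116


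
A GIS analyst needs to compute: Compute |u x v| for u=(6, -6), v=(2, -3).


|u x v| = |6*(-3) - (-6)*2|
= |(-18) - (-12)| = 6

6


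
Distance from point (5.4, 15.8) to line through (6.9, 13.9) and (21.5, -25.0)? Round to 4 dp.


|cross product| = 30.61
|line direction| = sqrt(1726.37) = 41.5496
Distance = 30.61/sqrt(1726.37) = 0.7367

0.7367


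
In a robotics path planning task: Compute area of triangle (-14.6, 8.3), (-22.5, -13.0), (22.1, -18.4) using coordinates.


Area = |x_A(y_B-y_C) + x_B(y_C-y_A) + x_C(y_A-y_B)|/2
= |(-78.84) + 600.75 + 470.73|/2
= 992.64/2 = 496.32

496.32


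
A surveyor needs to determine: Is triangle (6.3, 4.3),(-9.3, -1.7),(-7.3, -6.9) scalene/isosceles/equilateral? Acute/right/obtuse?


Side lengths squared: AB^2=279.36, BC^2=31.04, CA^2=310.4
Sorted: [31.04, 279.36, 310.4]
By sides: Scalene, By angles: Right

Scalene, Right


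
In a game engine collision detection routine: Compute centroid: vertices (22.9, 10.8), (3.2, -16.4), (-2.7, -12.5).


Centroid = ((x_A+x_B+x_C)/3, (y_A+y_B+y_C)/3)
= ((22.9+3.2+(-2.7))/3, (10.8+(-16.4)+(-12.5))/3)
= (7.8, -6.0333)

(7.8, -6.0333)


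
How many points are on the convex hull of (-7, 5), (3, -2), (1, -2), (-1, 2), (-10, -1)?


Convex hull vertices (CCW): (-10, -1), (1, -2), (3, -2), (-1, 2), (-7, 5)
Count = 5

5


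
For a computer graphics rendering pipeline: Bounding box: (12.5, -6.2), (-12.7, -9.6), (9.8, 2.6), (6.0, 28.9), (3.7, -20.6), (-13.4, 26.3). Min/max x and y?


x range: [-13.4, 12.5]
y range: [-20.6, 28.9]
Bounding box: (-13.4,-20.6) to (12.5,28.9)

(-13.4,-20.6) to (12.5,28.9)


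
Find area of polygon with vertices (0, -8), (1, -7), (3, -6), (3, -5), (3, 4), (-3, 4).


Shoelace sum: (0*(-7) - 1*(-8)) + (1*(-6) - 3*(-7)) + (3*(-5) - 3*(-6)) + (3*4 - 3*(-5)) + (3*4 - (-3)*4) + ((-3)*(-8) - 0*4)
= 101
Area = |101|/2 = 50.5

50.5


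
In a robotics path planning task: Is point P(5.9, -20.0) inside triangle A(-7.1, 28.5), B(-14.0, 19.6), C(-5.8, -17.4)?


Cross products: AB x AP = 450.35, BC x BP = 411.58, CA x CP = -533.65
All same sign? no

No, outside


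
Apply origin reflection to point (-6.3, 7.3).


Reflection over origin: (x,y) -> (-x,-y)
(-6.3, 7.3) -> (6.3, -7.3)

(6.3, -7.3)


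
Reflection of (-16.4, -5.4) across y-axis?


Reflection over y-axis: (x,y) -> (-x,y)
(-16.4, -5.4) -> (16.4, -5.4)

(16.4, -5.4)


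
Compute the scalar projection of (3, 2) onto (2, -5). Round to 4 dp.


u.v = -4, |v| = sqrt(29) = 5.3852
Scalar projection = u.v / |v| = -4 / sqrt(29) = -0.7428

-0.7428


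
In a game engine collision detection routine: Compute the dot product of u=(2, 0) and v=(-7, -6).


u . v = u_x*v_x + u_y*v_y = 2*(-7) + 0*(-6)
= (-14) + 0 = -14

-14


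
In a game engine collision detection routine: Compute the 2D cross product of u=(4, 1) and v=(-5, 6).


u x v = u_x*v_y - u_y*v_x = 4*6 - 1*(-5)
= 24 - (-5) = 29

29


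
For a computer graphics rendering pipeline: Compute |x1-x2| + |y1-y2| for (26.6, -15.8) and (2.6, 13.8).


|26.6-2.6| + |(-15.8)-13.8| = 24 + 29.6 = 53.6

53.6


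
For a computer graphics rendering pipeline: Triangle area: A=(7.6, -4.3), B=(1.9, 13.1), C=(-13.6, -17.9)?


Area = |x_A(y_B-y_C) + x_B(y_C-y_A) + x_C(y_A-y_B)|/2
= |235.6 + (-25.84) + 236.64|/2
= 446.4/2 = 223.2

223.2


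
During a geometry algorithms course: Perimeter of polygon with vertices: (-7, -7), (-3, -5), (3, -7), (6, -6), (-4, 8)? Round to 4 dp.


Sides: (-7, -7)->(-3, -5): sqrt(20) = 4.472136, (-3, -5)->(3, -7): sqrt(40) = 6.324555, (3, -7)->(6, -6): sqrt(10) = 3.162278, (6, -6)->(-4, 8): sqrt(296) = 17.204651, (-4, 8)->(-7, -7): sqrt(234) = 15.297059
Sum = 46.460679
Perimeter = 46.4607

46.4607


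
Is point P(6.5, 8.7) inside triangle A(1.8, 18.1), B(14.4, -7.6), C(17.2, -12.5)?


Cross products: AB x AP = 2.35, BC x BP = 6.93, CA x CP = 0.94
All same sign? yes

Yes, inside


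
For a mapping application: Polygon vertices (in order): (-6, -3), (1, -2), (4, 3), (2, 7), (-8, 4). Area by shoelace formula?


Shoelace sum: ((-6)*(-2) - 1*(-3)) + (1*3 - 4*(-2)) + (4*7 - 2*3) + (2*4 - (-8)*7) + ((-8)*(-3) - (-6)*4)
= 160
Area = |160|/2 = 80

80


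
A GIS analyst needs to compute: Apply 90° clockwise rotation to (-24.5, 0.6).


90° CW: (x,y) -> (y, -x)
(-24.5,0.6) -> (0.6, 24.5)

(0.6, 24.5)


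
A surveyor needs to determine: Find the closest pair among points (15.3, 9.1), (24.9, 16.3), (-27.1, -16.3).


d(P0,P1) = 12, d(P0,P2) = 49.4259, d(P1,P2) = 61.3739
Closest: P0 and P1

Closest pair: (15.3, 9.1) and (24.9, 16.3), distance = 12


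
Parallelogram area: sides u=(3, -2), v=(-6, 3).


|u x v| = |3*3 - (-2)*(-6)|
= |9 - 12| = 3

3


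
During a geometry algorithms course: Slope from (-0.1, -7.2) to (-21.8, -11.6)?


slope = (y2-y1)/(x2-x1) = ((-11.6)-(-7.2))/((-21.8)-(-0.1)) = (-4.4)/(-21.7) = 0.2028

0.2028


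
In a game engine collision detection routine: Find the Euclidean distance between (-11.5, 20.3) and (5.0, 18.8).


dx=16.5, dy=-1.5
d^2 = 16.5^2 + (-1.5)^2 = 274.5
d = sqrt(274.5) = 16.568

16.568


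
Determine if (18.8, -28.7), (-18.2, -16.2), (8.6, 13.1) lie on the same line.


Cross product: ((-18.2)-18.8)*(13.1-(-28.7)) - ((-16.2)-(-28.7))*(8.6-18.8)
= -1419.1

No, not collinear


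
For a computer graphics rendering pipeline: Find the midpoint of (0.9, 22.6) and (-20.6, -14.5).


M = ((0.9+(-20.6))/2, (22.6+(-14.5))/2)
= (-9.85, 4.05)

(-9.85, 4.05)


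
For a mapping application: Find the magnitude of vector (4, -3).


|u| = sqrt(4^2 + (-3)^2) = sqrt(25) = 5

5


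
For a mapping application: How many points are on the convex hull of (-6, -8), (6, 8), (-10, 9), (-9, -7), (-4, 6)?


Convex hull vertices (CCW): (-10, 9), (-9, -7), (-6, -8), (6, 8)
Count = 4

4


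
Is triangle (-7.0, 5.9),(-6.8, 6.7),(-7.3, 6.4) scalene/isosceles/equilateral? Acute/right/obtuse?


Side lengths squared: AB^2=0.68, BC^2=0.34, CA^2=0.34
Sorted: [0.34, 0.34, 0.68]
By sides: Isosceles, By angles: Right

Isosceles, Right
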